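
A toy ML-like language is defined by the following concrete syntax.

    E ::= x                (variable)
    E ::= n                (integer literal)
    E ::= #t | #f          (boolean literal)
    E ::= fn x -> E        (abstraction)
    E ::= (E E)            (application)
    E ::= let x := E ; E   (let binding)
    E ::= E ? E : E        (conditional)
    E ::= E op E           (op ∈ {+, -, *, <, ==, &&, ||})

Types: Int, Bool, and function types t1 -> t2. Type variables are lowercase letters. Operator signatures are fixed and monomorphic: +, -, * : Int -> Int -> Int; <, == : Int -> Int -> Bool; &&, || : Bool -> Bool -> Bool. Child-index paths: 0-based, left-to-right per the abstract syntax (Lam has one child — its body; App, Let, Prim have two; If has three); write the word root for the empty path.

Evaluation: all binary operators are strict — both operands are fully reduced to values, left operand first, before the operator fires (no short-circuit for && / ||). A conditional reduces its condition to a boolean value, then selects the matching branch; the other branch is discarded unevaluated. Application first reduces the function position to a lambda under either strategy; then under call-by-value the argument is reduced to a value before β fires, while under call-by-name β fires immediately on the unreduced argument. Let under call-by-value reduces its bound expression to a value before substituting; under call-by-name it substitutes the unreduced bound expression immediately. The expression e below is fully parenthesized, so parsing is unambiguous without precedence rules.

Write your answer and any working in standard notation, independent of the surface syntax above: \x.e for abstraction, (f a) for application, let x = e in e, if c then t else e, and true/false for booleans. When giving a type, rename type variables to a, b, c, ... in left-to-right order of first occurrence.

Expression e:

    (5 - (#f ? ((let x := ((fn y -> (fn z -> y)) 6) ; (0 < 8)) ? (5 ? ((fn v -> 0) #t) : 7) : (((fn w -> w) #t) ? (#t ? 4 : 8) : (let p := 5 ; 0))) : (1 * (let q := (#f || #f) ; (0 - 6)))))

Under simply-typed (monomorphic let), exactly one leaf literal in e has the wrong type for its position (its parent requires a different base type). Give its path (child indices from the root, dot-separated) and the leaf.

Answer: 1.1.1.0 : 5

Derivation:
  unify Int ~ Int
  unify Bool ~ Bool
y : a
\z._ : b -> a
\y._ : a -> b -> a
  unify a -> b -> a ~ Int -> c
  unify a ~ Int
  unify b -> Int ~ c
_ _ : b -> Int
let x : b -> Int
  unify Int ~ Int
  unify Int ~ Int
  unify Bool ~ Bool
  unify Int ~ Bool
  FAIL: mismatch Int ~ Bool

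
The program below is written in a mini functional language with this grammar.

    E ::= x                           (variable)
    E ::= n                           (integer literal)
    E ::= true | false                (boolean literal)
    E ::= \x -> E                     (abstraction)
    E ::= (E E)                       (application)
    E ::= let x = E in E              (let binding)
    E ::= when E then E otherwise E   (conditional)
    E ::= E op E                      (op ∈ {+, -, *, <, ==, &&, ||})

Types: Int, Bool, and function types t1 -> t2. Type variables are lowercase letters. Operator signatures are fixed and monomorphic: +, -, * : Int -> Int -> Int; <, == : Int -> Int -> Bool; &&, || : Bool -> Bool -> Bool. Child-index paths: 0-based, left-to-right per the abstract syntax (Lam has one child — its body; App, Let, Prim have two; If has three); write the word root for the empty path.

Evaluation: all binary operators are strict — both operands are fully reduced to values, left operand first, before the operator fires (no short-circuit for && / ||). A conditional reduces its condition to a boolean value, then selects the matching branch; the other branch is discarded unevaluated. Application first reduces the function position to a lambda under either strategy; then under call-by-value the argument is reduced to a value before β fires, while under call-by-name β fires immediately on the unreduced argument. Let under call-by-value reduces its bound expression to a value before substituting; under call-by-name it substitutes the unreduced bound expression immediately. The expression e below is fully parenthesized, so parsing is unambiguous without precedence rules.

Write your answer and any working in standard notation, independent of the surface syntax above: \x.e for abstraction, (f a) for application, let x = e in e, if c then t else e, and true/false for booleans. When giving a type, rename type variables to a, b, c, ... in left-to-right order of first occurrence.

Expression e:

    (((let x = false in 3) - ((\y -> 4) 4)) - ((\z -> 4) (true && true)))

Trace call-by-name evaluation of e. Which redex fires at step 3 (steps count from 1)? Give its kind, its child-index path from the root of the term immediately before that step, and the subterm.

Working:
step 0: (((let x = false in 3) - ((\y.4) 4)) - ((\z.4) (true && true)))
step 1: [let@0.0] ((3 - ((\y.4) 4)) - ((\z.4) (true && true)))
step 2: [beta@0.1] ((3 - 4) - ((\z.4) (true && true)))
step 3: [delta@0] (-1 - ((\z.4) (true && true)))

Answer: delta at 0 : (3 - 4)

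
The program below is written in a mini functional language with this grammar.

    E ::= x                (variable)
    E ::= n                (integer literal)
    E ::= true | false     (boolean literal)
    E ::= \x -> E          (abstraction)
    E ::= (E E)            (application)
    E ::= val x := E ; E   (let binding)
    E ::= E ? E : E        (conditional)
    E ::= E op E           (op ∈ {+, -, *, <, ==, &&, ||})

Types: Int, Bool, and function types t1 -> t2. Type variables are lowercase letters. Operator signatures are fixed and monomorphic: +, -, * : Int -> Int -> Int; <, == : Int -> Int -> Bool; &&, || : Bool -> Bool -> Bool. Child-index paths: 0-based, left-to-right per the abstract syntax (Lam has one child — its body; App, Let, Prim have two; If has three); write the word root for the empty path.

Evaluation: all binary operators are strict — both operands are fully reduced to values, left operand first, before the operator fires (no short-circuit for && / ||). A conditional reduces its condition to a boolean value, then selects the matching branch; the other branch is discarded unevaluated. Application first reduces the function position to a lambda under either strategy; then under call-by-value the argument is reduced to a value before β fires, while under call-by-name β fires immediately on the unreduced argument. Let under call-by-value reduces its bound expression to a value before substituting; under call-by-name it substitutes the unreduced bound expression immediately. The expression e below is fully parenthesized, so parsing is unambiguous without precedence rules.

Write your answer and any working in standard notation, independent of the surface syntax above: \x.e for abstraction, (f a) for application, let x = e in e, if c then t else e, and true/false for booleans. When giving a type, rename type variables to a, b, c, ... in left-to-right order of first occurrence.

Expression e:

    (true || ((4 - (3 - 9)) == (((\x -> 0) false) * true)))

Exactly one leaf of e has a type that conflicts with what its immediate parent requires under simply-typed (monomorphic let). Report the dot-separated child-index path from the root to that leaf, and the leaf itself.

Trace:
  unify Bool ~ Bool
  unify Int ~ Int
  unify Int ~ Int
  unify Int ~ Int
  unify Int ~ Int
  unify Int ~ Int
\x._ : a -> Int
  unify a -> Int ~ Bool -> b
  unify a ~ Bool
  unify Int ~ b
_ _ : Int
  unify Int ~ Int
  unify Bool ~ Int
  FAIL: mismatch Bool ~ Int

Answer: 1.1.1 : true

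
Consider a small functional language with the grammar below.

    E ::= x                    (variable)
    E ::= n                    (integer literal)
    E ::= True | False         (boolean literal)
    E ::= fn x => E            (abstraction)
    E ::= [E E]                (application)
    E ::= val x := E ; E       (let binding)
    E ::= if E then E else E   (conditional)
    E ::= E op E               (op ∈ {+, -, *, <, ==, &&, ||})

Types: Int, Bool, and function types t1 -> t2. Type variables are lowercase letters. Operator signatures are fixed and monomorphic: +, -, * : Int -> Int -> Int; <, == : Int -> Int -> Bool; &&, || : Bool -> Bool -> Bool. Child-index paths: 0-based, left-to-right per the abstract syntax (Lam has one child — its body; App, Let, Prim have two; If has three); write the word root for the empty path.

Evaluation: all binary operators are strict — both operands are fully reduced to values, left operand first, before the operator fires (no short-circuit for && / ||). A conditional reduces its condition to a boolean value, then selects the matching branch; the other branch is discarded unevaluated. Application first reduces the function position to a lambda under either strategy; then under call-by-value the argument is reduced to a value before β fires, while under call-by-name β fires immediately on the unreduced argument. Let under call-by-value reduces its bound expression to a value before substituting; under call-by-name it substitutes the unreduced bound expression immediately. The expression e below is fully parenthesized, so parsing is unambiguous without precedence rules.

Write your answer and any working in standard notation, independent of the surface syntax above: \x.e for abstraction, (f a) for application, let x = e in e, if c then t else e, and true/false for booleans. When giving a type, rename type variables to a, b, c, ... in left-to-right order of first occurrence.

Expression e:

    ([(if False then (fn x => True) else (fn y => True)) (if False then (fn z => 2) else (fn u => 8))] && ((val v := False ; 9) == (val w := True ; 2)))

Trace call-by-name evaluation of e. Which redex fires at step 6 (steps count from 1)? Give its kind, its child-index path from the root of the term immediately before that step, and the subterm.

Derivation:
step 0: (((if false then (\x.true) else (\y.true)) (if false then (\z.2) else (\u.8))) && ((let v = false in 9) == (let w = true in 2)))
step 1: [if@0.0] (((\y.true) (if false then (\z.2) else (\u.8))) && ((let v = false in 9) == (let w = true in 2)))
step 2: [beta@0] (true && ((let v = false in 9) == (let w = true in 2)))
step 3: [let@1.0] (true && (9 == (let w = true in 2)))
step 4: [let@1.1] (true && (9 == 2))
step 5: [delta@1] (true && false)
step 6: [delta@root] false

Answer: delta at root : (true && false)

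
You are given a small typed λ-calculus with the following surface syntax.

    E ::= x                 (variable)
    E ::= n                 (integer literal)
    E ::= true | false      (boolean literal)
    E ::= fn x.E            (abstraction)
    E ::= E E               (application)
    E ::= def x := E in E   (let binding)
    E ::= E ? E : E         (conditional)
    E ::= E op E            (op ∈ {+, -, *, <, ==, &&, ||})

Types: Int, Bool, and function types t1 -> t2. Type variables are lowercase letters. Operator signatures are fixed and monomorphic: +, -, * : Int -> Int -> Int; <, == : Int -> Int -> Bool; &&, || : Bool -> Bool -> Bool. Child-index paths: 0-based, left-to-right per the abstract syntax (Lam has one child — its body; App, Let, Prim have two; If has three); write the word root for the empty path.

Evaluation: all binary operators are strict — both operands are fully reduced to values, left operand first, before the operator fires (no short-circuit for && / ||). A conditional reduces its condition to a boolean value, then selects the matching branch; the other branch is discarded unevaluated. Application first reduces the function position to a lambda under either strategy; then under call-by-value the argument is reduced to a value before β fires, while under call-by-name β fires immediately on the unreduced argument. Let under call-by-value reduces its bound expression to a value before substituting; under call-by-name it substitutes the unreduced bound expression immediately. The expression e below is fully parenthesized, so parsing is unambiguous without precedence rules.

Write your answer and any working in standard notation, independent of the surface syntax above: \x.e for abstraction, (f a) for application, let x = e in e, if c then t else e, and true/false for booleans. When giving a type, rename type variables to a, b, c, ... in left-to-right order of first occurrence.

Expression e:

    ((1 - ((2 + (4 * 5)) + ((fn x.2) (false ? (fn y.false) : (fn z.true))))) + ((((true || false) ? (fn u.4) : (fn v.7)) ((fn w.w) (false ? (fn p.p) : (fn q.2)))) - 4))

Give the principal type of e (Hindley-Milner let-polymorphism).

Answer: Int

Derivation:
  unify Int ~ Int
  unify Int ~ Int
  unify Int ~ Int
  unify Int ~ Int
  unify Int ~ Int
  unify Int ~ Int
\x._ : a -> Int
  unify Bool ~ Bool
\y._ : b -> Bool
\z._ : c -> Bool
  unify b -> Bool ~ c -> Bool
  unify b ~ c
  unify Bool ~ Bool
  unify a -> Int ~ (c -> Bool) -> d
  unify a ~ c -> Bool
  unify Int ~ d
_ _ : Int
  unify Int ~ Int
  unify Int ~ Int
  unify Int ~ Int
  unify Bool ~ Bool
  unify Bool ~ Bool
  unify Bool ~ Bool
\u._ : e -> Int
\v._ : f -> Int
  unify e -> Int ~ f -> Int
  unify e ~ f
  unify Int ~ Int
w : g
\w._ : g -> g
  unify Bool ~ Bool
p : h
\p._ : h -> h
\q._ : i -> Int
  unify h -> h ~ i -> Int
  unify h ~ i
  unify i ~ Int
  unify g -> g ~ (Int -> Int) -> j
  unify g ~ Int -> Int
  unify Int -> Int ~ j
_ _ : Int -> Int
  unify f -> Int ~ (Int -> Int) -> k
  unify f ~ Int -> Int
  unify Int ~ k
_ _ : Int
  unify Int ~ Int
  unify Int ~ Int
  unify Int ~ Int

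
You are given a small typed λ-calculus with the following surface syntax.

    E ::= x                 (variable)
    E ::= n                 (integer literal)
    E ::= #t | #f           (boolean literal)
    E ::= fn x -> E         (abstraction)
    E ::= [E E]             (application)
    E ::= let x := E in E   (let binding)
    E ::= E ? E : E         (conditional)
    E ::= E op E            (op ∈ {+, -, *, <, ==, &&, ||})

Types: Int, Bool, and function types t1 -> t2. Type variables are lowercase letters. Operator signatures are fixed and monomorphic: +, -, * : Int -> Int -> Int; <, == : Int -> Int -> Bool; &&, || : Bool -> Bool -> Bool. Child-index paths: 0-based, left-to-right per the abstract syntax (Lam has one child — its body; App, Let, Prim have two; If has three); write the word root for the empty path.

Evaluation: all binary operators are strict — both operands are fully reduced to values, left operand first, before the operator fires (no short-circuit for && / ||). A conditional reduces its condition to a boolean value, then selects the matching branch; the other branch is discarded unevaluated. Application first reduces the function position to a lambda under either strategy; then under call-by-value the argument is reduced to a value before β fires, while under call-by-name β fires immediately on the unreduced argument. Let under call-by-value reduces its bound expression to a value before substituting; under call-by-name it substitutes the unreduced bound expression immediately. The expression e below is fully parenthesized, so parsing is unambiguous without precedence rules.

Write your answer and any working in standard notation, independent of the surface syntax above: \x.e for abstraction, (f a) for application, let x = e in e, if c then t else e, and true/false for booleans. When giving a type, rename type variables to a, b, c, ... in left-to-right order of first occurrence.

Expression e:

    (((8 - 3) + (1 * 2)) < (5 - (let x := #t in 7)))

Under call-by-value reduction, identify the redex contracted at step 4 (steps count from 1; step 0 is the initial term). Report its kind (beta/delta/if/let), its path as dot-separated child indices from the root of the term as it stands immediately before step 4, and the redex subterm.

Trace:
step 0: (((8 - 3) + (1 * 2)) < (5 - (let x = true in 7)))
step 1: [delta@0.0] ((5 + (1 * 2)) < (5 - (let x = true in 7)))
step 2: [delta@0.1] ((5 + 2) < (5 - (let x = true in 7)))
step 3: [delta@0] (7 < (5 - (let x = true in 7)))
step 4: [let@1.1] (7 < (5 - 7))

Answer: let at 1.1 : (let x = true in 7)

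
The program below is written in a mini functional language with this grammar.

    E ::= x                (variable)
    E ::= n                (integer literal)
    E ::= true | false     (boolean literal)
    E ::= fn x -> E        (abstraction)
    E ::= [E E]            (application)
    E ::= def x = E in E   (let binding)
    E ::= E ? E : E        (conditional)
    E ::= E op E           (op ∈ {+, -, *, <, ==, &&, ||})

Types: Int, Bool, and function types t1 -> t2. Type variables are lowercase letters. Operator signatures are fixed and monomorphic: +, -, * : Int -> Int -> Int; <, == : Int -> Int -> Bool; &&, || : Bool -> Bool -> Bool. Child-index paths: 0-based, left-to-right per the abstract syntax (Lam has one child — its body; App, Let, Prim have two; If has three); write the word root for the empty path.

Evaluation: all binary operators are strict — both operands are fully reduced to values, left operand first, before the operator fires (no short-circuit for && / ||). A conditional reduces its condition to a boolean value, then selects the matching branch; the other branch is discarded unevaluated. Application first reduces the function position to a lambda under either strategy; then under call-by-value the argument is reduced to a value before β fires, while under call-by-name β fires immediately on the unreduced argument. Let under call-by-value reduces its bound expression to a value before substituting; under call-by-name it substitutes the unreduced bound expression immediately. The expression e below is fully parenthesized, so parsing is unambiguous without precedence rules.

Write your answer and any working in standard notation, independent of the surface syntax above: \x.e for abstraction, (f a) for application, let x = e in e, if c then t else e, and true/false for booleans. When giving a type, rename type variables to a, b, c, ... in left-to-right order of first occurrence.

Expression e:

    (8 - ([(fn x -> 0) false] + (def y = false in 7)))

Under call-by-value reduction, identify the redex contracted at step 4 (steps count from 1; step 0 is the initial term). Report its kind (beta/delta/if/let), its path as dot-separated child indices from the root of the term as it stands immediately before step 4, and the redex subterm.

Answer: delta at root : (8 - 7)

Working:
step 0: (8 - (((\x.0) false) + (let y = false in 7)))
step 1: [beta@1.0] (8 - (0 + (let y = false in 7)))
step 2: [let@1.1] (8 - (0 + 7))
step 3: [delta@1] (8 - 7)
step 4: [delta@root] 1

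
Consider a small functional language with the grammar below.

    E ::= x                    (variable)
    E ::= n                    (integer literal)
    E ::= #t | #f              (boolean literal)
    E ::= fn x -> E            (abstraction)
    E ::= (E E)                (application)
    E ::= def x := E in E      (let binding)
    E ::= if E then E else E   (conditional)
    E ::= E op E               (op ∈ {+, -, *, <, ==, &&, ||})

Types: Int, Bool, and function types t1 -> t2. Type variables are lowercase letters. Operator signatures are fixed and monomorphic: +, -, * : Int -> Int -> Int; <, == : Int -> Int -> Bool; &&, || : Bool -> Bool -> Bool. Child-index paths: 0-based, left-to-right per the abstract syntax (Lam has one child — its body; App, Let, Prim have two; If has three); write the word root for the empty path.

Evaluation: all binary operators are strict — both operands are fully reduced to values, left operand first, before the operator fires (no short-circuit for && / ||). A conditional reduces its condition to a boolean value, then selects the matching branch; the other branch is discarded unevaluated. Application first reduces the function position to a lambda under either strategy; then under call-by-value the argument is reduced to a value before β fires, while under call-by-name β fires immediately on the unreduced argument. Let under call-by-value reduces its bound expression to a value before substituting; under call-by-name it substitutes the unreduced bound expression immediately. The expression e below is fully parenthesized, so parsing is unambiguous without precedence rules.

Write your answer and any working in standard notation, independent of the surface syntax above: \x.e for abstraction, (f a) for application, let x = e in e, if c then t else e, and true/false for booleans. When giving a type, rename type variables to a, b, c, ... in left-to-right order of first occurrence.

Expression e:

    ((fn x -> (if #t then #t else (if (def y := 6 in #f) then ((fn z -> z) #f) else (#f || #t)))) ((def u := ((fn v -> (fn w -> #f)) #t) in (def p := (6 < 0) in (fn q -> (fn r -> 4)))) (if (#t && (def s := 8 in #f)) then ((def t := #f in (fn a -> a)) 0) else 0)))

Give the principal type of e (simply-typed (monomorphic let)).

Answer: Bool

Trace:
  unify Bool ~ Bool
let y : Int
  unify Bool ~ Bool
z : b
\z._ : b -> b
  unify b -> b ~ Bool -> c
  unify b ~ Bool
  unify Bool ~ c
_ _ : Bool
  unify Bool ~ Bool
  unify Bool ~ Bool
  unify Bool ~ Bool
  unify Bool ~ Bool
\x._ : a -> Bool
\w._ : e -> Bool
\v._ : d -> e -> Bool
  unify d -> e -> Bool ~ Bool -> f
  unify d ~ Bool
  unify e -> Bool ~ f
_ _ : e -> Bool
let u : e -> Bool
  unify Int ~ Int
  unify Int ~ Int
let p : Bool
\r._ : h -> Int
\q._ : g -> h -> Int
  unify Bool ~ Bool
let s : Int
  unify Bool ~ Bool
  unify Bool ~ Bool
let t : Bool
a : i
\a._ : i -> i
  unify i -> i ~ Int -> j
  unify i ~ Int
  unify Int ~ j
_ _ : Int
  unify Int ~ Int
  unify g -> h -> Int ~ Int -> k
  unify g ~ Int
  unify h -> Int ~ k
_ _ : h -> Int
  unify a -> Bool ~ (h -> Int) -> l
  unify a ~ h -> Int
  unify Bool ~ l
_ _ : Bool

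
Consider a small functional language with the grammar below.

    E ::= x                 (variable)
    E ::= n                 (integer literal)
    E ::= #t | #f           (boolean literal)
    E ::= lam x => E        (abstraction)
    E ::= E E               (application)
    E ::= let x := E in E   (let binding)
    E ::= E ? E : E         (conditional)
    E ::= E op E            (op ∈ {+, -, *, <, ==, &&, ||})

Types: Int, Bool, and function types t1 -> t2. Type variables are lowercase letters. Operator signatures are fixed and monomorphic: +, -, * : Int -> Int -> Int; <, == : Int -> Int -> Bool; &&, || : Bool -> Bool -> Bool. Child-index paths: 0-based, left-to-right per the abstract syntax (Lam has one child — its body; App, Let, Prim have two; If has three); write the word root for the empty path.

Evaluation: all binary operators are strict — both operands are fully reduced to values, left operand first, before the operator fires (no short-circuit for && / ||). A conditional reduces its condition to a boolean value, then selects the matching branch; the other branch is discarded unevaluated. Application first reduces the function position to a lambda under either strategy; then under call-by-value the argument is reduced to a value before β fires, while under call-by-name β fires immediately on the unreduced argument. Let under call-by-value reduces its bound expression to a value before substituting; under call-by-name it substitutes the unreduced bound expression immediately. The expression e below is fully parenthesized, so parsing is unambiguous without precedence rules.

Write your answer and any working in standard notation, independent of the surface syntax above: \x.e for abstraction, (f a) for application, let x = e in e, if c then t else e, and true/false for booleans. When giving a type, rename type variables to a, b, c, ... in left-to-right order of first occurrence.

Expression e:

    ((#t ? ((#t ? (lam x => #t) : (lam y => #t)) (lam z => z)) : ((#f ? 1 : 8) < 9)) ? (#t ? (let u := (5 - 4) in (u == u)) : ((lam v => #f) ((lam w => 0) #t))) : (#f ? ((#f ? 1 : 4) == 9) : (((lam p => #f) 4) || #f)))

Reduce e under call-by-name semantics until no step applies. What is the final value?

Answer: true

Derivation:
step 0: (if (if true then ((if true then (\x.true) else (\y.true)) (\z.z)) else ((if false then 1 else 8) < 9)) then (if true then (let u = (5 - 4) in (u == u)) else ((\v.false) ((\w.0) true))) else (if false then ((if false then 1 else 4) == 9) else (((\p.false) 4) || false)))
step 1: [if@0] (if ((if true then (\x.true) else (\y.true)) (\z.z)) then (if true then (let u = (5 - 4) in (u == u)) else ((\v.false) ((\w.0) true))) else (if false then ((if false then 1 else 4) == 9) else (((\p.false) 4) || false)))
step 2: [if@0.0] (if ((\x.true) (\z.z)) then (if true then (let u = (5 - 4) in (u == u)) else ((\v.false) ((\w.0) true))) else (if false then ((if false then 1 else 4) == 9) else (((\p.false) 4) || false)))
step 3: [beta@0] (if true then (if true then (let u = (5 - 4) in (u == u)) else ((\v.false) ((\w.0) true))) else (if false then ((if false then 1 else 4) == 9) else (((\p.false) 4) || false)))
step 4: [if@root] (if true then (let u = (5 - 4) in (u == u)) else ((\v.false) ((\w.0) true)))
step 5: [if@root] (let u = (5 - 4) in (u == u))
step 6: [let@root] ((5 - 4) == (5 - 4))
step 7: [delta@0] (1 == (5 - 4))
step 8: [delta@1] (1 == 1)
step 9: [delta@root] true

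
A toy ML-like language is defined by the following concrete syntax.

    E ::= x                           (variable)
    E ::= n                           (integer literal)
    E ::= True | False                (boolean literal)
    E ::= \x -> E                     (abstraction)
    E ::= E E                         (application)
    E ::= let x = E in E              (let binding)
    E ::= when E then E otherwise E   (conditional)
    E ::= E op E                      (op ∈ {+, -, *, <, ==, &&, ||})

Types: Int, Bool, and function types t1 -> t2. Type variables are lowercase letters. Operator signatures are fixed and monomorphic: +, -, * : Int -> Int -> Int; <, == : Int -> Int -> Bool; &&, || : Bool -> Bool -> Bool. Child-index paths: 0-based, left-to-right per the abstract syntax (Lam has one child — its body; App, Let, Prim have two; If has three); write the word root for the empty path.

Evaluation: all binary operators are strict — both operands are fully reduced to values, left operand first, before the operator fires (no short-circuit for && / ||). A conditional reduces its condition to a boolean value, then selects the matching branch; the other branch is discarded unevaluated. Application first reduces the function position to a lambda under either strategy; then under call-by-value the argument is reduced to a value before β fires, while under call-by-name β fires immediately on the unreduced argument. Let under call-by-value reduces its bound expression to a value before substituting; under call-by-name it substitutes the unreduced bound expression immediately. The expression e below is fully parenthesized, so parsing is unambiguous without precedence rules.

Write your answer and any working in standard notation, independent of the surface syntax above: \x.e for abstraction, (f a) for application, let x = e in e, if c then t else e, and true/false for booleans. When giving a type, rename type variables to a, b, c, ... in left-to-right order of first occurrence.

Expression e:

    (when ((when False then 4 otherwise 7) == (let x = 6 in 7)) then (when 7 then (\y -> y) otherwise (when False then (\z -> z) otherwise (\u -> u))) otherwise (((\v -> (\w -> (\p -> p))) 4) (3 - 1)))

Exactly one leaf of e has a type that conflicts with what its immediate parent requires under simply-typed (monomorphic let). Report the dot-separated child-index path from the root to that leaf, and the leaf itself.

Answer: 1.0 : 7

Derivation:
  unify Bool ~ Bool
  unify Int ~ Int
  unify Int ~ Int
let x : Int
  unify Int ~ Int
  unify Bool ~ Bool
  unify Int ~ Bool
  FAIL: mismatch Int ~ Bool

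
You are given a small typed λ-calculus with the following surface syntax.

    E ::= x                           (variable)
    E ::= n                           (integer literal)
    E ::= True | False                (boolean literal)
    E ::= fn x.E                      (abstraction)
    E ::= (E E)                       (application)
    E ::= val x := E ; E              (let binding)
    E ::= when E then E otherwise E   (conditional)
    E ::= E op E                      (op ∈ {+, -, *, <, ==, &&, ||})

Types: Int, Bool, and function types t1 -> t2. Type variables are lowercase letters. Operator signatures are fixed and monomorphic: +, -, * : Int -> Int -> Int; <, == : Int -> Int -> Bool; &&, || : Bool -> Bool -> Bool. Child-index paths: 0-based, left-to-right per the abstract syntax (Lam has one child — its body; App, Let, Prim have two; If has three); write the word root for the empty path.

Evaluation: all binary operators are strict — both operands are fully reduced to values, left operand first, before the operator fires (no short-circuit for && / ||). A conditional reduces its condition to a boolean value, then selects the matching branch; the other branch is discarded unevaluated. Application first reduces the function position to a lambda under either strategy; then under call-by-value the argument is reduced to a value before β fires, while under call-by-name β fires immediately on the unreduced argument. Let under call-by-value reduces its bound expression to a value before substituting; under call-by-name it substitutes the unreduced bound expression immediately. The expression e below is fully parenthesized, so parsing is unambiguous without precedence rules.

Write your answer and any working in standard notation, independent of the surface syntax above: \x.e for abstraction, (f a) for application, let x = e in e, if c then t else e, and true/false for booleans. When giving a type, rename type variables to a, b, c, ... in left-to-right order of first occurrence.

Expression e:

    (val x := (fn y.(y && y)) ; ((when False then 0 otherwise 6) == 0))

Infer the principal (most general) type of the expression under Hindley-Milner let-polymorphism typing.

Working:
y : a
  unify a ~ Bool
y : Bool
  unify Bool ~ Bool
\y._ : Bool -> Bool
let x : Bool -> Bool
  unify Bool ~ Bool
  unify Int ~ Int
  unify Int ~ Int
  unify Int ~ Int

Answer: Bool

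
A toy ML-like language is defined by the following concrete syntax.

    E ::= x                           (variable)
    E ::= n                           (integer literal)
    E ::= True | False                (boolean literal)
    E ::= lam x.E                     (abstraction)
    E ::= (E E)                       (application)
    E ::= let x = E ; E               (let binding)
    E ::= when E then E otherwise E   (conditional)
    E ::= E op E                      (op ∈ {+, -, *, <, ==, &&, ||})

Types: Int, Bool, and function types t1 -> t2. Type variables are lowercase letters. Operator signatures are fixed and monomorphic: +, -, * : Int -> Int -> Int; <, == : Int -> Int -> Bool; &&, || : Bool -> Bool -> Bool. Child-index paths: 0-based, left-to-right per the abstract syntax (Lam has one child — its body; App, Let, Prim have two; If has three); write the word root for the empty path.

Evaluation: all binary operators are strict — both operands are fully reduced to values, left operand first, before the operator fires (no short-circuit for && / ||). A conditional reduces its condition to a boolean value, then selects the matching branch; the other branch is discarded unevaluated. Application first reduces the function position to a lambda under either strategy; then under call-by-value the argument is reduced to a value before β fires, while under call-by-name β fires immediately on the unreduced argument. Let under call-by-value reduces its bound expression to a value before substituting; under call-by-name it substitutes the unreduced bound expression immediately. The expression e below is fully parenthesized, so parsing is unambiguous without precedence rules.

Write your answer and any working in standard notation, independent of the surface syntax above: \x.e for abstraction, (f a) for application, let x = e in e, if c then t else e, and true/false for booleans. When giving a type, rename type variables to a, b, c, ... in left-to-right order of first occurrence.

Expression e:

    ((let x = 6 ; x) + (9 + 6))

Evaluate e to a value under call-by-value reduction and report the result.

Answer: 21

Trace:
step 0: ((let x = 6 in x) + (9 + 6))
step 1: [let@0] (6 + (9 + 6))
step 2: [delta@1] (6 + 15)
step 3: [delta@root] 21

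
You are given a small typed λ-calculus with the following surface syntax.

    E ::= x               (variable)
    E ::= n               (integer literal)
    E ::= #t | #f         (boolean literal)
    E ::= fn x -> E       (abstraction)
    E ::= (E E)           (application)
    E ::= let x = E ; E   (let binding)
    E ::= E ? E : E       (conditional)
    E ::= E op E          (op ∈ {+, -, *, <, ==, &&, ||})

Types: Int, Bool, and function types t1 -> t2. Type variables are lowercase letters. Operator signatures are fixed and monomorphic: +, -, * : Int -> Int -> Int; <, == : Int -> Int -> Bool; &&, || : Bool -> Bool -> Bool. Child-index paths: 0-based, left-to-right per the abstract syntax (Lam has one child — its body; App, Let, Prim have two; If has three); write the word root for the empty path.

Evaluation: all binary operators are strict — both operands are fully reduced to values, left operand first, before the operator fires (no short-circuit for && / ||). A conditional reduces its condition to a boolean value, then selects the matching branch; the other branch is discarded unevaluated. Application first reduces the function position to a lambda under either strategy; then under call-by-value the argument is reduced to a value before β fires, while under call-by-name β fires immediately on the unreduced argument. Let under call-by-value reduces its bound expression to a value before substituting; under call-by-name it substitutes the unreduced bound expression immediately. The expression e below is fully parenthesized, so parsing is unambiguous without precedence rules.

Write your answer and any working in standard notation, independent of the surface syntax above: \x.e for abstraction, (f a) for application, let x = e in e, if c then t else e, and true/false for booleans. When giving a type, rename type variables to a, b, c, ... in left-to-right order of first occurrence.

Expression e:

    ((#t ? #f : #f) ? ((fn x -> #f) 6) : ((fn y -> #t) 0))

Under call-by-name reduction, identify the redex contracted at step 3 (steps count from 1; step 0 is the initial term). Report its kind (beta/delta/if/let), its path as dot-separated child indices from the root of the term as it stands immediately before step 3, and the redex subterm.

Answer: beta at root : ((\y.true) 0)

Trace:
step 0: (if (if true then false else false) then ((\x.false) 6) else ((\y.true) 0))
step 1: [if@0] (if false then ((\x.false) 6) else ((\y.true) 0))
step 2: [if@root] ((\y.true) 0)
step 3: [beta@root] true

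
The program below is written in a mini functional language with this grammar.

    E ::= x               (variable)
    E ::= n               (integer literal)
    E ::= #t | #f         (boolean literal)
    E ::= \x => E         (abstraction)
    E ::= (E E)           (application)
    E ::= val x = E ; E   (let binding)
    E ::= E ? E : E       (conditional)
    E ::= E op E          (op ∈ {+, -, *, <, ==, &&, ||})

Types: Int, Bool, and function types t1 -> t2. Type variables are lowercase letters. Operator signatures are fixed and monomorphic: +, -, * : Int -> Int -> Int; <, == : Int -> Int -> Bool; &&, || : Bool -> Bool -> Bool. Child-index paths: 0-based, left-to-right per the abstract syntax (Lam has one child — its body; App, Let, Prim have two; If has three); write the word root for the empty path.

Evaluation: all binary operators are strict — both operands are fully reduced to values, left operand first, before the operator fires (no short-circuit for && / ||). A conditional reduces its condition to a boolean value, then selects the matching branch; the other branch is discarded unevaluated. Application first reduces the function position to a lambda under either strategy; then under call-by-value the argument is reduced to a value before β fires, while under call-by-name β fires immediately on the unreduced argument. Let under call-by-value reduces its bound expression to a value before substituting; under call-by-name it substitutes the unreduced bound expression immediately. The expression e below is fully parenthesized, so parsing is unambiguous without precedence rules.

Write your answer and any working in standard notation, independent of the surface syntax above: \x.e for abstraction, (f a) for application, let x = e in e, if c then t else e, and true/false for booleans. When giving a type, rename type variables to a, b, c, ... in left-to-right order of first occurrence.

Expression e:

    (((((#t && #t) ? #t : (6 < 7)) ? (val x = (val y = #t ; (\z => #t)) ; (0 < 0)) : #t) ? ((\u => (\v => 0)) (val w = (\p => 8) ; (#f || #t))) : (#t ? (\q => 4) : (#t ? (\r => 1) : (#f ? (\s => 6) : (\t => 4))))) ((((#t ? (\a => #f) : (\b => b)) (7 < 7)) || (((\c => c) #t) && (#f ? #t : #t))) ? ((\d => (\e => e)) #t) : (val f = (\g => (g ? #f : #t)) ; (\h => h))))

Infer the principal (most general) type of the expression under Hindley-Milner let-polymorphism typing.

Answer: Int

Trace:
  unify Bool ~ Bool
  unify Bool ~ Bool
  unify Bool ~ Bool
  unify Int ~ Int
  unify Int ~ Int
  unify Bool ~ Bool
  unify Bool ~ Bool
let y : Bool
\z._ : a -> Bool
let x : forall. a -> Bool
  unify Int ~ Int
  unify Int ~ Int
  unify Bool ~ Bool
  unify Bool ~ Bool
\v._ : c -> Int
\u._ : b -> c -> Int
\p._ : d -> Int
let w : forall. d -> Int
  unify Bool ~ Bool
  unify Bool ~ Bool
  unify b -> c -> Int ~ Bool -> e
  unify b ~ Bool
  unify c -> Int ~ e
_ _ : c -> Int
  unify Bool ~ Bool
\q._ : f -> Int
  unify Bool ~ Bool
\r._ : g -> Int
  unify Bool ~ Bool
\s._ : h -> Int
\t._ : i -> Int
  unify h -> Int ~ i -> Int
  unify h ~ i
  unify Int ~ Int
  unify g -> Int ~ i -> Int
  unify g ~ i
  unify Int ~ Int
  unify f -> Int ~ i -> Int
  unify f ~ i
  unify Int ~ Int
  unify c -> Int ~ i -> Int
  unify c ~ i
  unify Int ~ Int
  unify Bool ~ Bool
\a._ : j -> Bool
b : k
\b._ : k -> k
  unify j -> Bool ~ k -> k
  unify j ~ k
  unify Bool ~ k
  unify Int ~ Int
  unify Int ~ Int
  unify Bool -> Bool ~ Bool -> l
  unify Bool ~ Bool
  unify Bool ~ l
_ _ : Bool
  unify Bool ~ Bool
c : m
\c._ : m -> m
  unify m -> m ~ Bool -> n
  unify m ~ Bool
  unify Bool ~ n
_ _ : Bool
  unify Bool ~ Bool
  unify Bool ~ Bool
  unify Bool ~ Bool
  unify Bool ~ Bool
  unify Bool ~ Bool
  unify Bool ~ Bool
e : p
\e._ : p -> p
\d._ : o -> p -> p
  unify o -> p -> p ~ Bool -> q
  unify o ~ Bool
  unify p -> p ~ q
_ _ : p -> p
g : r
  unify r ~ Bool
  unify Bool ~ Bool
\g._ : Bool -> Bool
let f : Bool -> Bool
h : s
\h._ : s -> s
  unify p -> p ~ s -> s
  unify p ~ s
  unify s ~ s
  unify i -> Int ~ (s -> s) -> t
  unify i ~ s -> s
  unify Int ~ t
_ _ : Int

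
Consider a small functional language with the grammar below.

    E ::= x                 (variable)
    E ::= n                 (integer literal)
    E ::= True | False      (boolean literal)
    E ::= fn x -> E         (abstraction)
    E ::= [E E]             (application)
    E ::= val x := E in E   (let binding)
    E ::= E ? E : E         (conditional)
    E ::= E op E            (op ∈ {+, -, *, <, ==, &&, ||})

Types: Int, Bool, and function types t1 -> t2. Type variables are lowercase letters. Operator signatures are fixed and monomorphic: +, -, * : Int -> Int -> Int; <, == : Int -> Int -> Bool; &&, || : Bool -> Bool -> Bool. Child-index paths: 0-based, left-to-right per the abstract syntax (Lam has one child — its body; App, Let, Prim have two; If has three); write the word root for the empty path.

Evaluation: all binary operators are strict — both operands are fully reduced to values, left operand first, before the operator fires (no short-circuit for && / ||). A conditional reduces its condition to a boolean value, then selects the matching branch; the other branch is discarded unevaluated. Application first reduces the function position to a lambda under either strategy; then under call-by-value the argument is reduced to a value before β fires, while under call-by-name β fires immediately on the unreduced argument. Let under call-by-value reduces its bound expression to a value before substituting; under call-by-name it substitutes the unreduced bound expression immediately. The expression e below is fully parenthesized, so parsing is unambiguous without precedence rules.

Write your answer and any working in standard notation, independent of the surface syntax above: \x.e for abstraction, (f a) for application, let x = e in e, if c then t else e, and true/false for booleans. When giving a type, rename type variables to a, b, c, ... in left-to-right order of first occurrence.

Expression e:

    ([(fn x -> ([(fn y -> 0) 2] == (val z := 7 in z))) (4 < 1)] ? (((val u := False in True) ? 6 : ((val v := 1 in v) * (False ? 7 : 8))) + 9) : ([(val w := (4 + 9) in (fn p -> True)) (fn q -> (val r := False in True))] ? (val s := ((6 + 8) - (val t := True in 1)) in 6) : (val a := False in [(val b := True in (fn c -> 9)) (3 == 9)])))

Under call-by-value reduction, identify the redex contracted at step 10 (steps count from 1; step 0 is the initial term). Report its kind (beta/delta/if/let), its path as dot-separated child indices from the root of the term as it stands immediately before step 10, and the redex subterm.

Working:
step 0: (if ((\x.(((\y.0) 2) == (let z = 7 in z))) (4 < 1)) then ((if (let u = false in true) then 6 else ((let v = 1 in v) * (if false then 7 else 8))) + 9) else (if ((let w = (4 + 9) in (\p.true)) (\q.(let r = false in true))) then (let s = ((6 + 8) - (let t = true in 1)) in 6) else (let a = false in ((let b = true in (\c.9)) (3 == 9)))))
step 1: [delta@0.1] (if ((\x.(((\y.0) 2) == (let z = 7 in z))) false) then ((if (let u = false in true) then 6 else ((let v = 1 in v) * (if false then 7 else 8))) + 9) else (if ((let w = (4 + 9) in (\p.true)) (\q.(let r = false in true))) then (let s = ((6 + 8) - (let t = true in 1)) in 6) else (let a = false in ((let b = true in (\c.9)) (3 == 9)))))
step 2: [beta@0] (if (((\y.0) 2) == (let z = 7 in z)) then ((if (let u = false in true) then 6 else ((let v = 1 in v) * (if false then 7 else 8))) + 9) else (if ((let w = (4 + 9) in (\p.true)) (\q.(let r = false in true))) then (let s = ((6 + 8) - (let t = true in 1)) in 6) else (let a = false in ((let b = true in (\c.9)) (3 == 9)))))
step 3: [beta@0.0] (if (0 == (let z = 7 in z)) then ((if (let u = false in true) then 6 else ((let v = 1 in v) * (if false then 7 else 8))) + 9) else (if ((let w = (4 + 9) in (\p.true)) (\q.(let r = false in true))) then (let s = ((6 + 8) - (let t = true in 1)) in 6) else (let a = false in ((let b = true in (\c.9)) (3 == 9)))))
step 4: [let@0.1] (if (0 == 7) then ((if (let u = false in true) then 6 else ((let v = 1 in v) * (if false then 7 else 8))) + 9) else (if ((let w = (4 + 9) in (\p.true)) (\q.(let r = false in true))) then (let s = ((6 + 8) - (let t = true in 1)) in 6) else (let a = false in ((let b = true in (\c.9)) (3 == 9)))))
step 5: [delta@0] (if false then ((if (let u = false in true) then 6 else ((let v = 1 in v) * (if false then 7 else 8))) + 9) else (if ((let w = (4 + 9) in (\p.true)) (\q.(let r = false in true))) then (let s = ((6 + 8) - (let t = true in 1)) in 6) else (let a = false in ((let b = true in (\c.9)) (3 == 9)))))
step 6: [if@root] (if ((let w = (4 + 9) in (\p.true)) (\q.(let r = false in true))) then (let s = ((6 + 8) - (let t = true in 1)) in 6) else (let a = false in ((let b = true in (\c.9)) (3 == 9))))
step 7: [delta@0.0.0] (if ((let w = 13 in (\p.true)) (\q.(let r = false in true))) then (let s = ((6 + 8) - (let t = true in 1)) in 6) else (let a = false in ((let b = true in (\c.9)) (3 == 9))))
step 8: [let@0.0] (if ((\p.true) (\q.(let r = false in true))) then (let s = ((6 + 8) - (let t = true in 1)) in 6) else (let a = false in ((let b = true in (\c.9)) (3 == 9))))
step 9: [beta@0] (if true then (let s = ((6 + 8) - (let t = true in 1)) in 6) else (let a = false in ((let b = true in (\c.9)) (3 == 9))))
step 10: [if@root] (let s = ((6 + 8) - (let t = true in 1)) in 6)

Answer: if at root : (if true then (let s = ((6 + 8) - (let t = true in 1)) in 6) else (let a = false in ((let b = true in (\c.9)) (3 == 9))))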